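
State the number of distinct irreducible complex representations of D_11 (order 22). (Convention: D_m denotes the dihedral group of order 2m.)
7

Reasoning: The number of irreducible complex representations of a finite group equals its number of conjugacy classes. D_11 has 7 conjugacy classes ((n+3)/2 for n odd), so D_11 (order 22) has exactly 7 irreducible complex representations.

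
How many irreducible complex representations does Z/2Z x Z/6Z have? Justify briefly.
12

Justification: The number of irreducible complex representations of a finite group equals its number of conjugacy classes. Z/2Z x Z/6Z is abelian of order 12, so every element is its own conjugacy class: 12 classes, so Z/2Z x Z/6Z (order 12) has exactly 12 irreducible complex representations.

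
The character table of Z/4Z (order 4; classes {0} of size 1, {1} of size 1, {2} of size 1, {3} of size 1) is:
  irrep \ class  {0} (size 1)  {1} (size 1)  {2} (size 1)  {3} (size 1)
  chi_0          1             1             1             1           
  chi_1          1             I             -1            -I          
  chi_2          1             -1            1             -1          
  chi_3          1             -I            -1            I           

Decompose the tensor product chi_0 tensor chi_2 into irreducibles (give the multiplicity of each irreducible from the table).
chi_0 tensor chi_2 = chi_2 (all other irreducibles have multiplicity 0).

Explanation: The character of a tensor product is the pointwise product (chi_0 * chi_2)(C) = chi_0(C) * chi_2(C):
  {0}: (1)*(1), {1}: (1)*(-1), {2}: (1)*(1), {3}: (1)*(-1)
so (chi_0 * chi_2) takes values
  {0} -> 1, {1} -> -1, {2} -> 1, {3} -> -1.
Now take the inner product of this character with each irreducible chi from the table, <chi_0*chi_2, chi> = (1/4) sum_C |C| (chi_0*chi_2)(C) conj(chi(C)):
  <chi_0*chi_2, chi_0> = (1/4)[1*(1)*conj(1) + 1*(-1)*conj(1) + 1*(1)*conj(1) + 1*(-1)*conj(1)]
      = (1/4)[(1) + (-1) + (1) + (-1)] = 0/4 = 0
  <chi_0*chi_2, chi_1> = (1/4)[1*(1)*conj(1) + 1*(-1)*conj(I) + 1*(1)*conj(-1) + 1*(-1)*conj(-I)]
      = (1/4)[(1) + (I) + (-1) + (-I)] = 0/4 = 0
  <chi_0*chi_2, chi_2> = (1/4)[1*(1)*conj(1) + 1*(-1)*conj(-1) + 1*(1)*conj(1) + 1*(-1)*conj(-1)]
      = (1/4)[(1) + (1) + (1) + (1)] = 4/4 = 1
  <chi_0*chi_2, chi_3> = (1/4)[1*(1)*conj(1) + 1*(-1)*conj(-I) + 1*(1)*conj(-1) + 1*(-1)*conj(I)]
      = (1/4)[(1) + (-I) + (-1) + (I)] = 0/4 = 0
(Exp terms are combined using exp(i*s)*conj(exp(i*t)) = exp(i*(s-t)), and sums of them are collapsed using the identity that for every m > 1 the m distinct m-th roots of unity sum to 0, e.g. 1 + exp(2*I*pi/3) + exp(-2*I*pi/3) = 0.)
Hence the multiplicities are chi_2: 1. Dimension check: dim(chi_0)*dim(chi_2) = 1*1 = 1 and sum (mult * dim) = 1*1 = 1.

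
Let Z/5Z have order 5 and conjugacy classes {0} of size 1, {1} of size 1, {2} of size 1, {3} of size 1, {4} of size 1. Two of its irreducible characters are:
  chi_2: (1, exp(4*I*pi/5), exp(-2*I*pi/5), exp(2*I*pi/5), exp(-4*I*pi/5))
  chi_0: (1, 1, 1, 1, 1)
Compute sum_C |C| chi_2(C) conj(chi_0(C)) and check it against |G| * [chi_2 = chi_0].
Sum = 0; so <chi_2, chi_0> = 0 (distinct irreducibles are orthogonal).

Justification: Compute term by term over conjugacy classes (|C| * chi_2(C) * conj(chi_0(C))):
  1*(1)*conj(1) + 1*(exp(4*I*pi/5))*conj(1) + 1*(exp(-2*I*pi/5))*conj(1) + 1*(exp(2*I*pi/5))*conj(1) + 1*(exp(-4*I*pi/5))*conj(1)
  = (1) + (exp(4*I*pi/5)) + (exp(-2*I*pi/5)) + (exp(2*I*pi/5)) + (exp(-4*I*pi/5))
  = 0.
(Exp terms are combined using exp(i*s)*conj(exp(i*t)) = exp(i*(s-t)), and sums of them are collapsed using the identity that for every m > 1 the m distinct m-th roots of unity sum to 0, e.g. 1 + exp(2*I*pi/3) + exp(-2*I*pi/3) = 0.)
Dividing by |G| = 5 gives 0/5 = 0, matching the row-orthogonality relation <chi_2, chi_0> = [chi_2 = chi_0].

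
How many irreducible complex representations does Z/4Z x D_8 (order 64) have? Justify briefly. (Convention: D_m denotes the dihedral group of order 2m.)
28

Proof sketch: The number of irreducible complex representations of a finite group equals its number of conjugacy classes. For a direct product, #classes(G x H) = #classes(G) * #classes(H). Z/4Z has 4 classes (abelian), D_8 has 7 classes, so 4 * 7 = 28, so Z/4Z x D_8 (order 64) has exactly 28 irreducible complex representations.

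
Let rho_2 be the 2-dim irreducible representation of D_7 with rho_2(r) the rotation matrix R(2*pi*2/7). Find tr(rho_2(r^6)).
chi_{rho_2}(r^6) = 2*cos(2*pi*2*6/7) = -2*cos(3*pi/7)

Justification: rho_2(r^6) is rotation by angle 2*pi*2*6/7, whose trace is 2*cos(2*pi*2*6/7) = -2*cos(3*pi/7).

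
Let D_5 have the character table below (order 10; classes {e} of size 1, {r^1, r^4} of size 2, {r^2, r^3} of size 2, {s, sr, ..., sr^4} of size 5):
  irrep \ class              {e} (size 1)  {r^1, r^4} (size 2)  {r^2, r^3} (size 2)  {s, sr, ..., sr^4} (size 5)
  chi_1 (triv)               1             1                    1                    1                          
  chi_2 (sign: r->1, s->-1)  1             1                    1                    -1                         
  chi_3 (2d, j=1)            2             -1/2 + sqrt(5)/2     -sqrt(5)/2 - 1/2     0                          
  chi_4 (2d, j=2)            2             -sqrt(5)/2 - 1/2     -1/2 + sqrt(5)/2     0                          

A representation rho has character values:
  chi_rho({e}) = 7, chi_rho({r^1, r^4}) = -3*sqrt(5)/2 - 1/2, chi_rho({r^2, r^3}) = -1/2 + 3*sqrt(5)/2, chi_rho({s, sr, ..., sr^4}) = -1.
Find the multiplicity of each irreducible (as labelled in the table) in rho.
Multiplicities: chi_1: 0, chi_2: 1, chi_3: 0, chi_4: 3.

Explanation: Use <chi_rho, chi> = (1/|G|) sum_C |C| * chi_rho(C) * conj(chi(C)) with |G| = 10 for each irreducible chi in the table:
  <chi_rho, chi_1> = (1/10)[1*(7)*conj(1) + 2*(-3*sqrt(5)/2 - 1/2)*conj(1) + 2*(-1/2 + 3*sqrt(5)/2)*conj(1) + 5*(-1)*conj(1)]
      = (1/10)[(7) + (-3*sqrt(5) - 1) + (-1 + 3*sqrt(5)) + (-5)] = 0/10 = 0
  <chi_rho, chi_2> = (1/10)[1*(7)*conj(1) + 2*(-3*sqrt(5)/2 - 1/2)*conj(1) + 2*(-1/2 + 3*sqrt(5)/2)*conj(1) + 5*(-1)*conj(-1)]
      = (1/10)[(7) + (-3*sqrt(5) - 1) + (-1 + 3*sqrt(5)) + (5)] = 10/10 = 1
  <chi_rho, chi_3> = (1/10)[1*(7)*conj(2) + 2*(-3*sqrt(5)/2 - 1/2)*conj(-1/2 + sqrt(5)/2) + 2*(-1/2 + 3*sqrt(5)/2)*conj(-sqrt(5)/2 - 1/2) + 5*(-1)*conj(0)]
      = (1/10)[(14) + (-7 + sqrt(5)) + (-7 - sqrt(5)) + (0)] = 0/10 = 0
  <chi_rho, chi_4> = (1/10)[1*(7)*conj(2) + 2*(-3*sqrt(5)/2 - 1/2)*conj(-sqrt(5)/2 - 1/2) + 2*(-1/2 + 3*sqrt(5)/2)*conj(-1/2 + sqrt(5)/2) + 5*(-1)*conj(0)]
      = (1/10)[(14) + (2*sqrt(5) + 8) + (8 - 2*sqrt(5)) + (0)] = 30/10 = 3
Dimension check: dim(rho) = sum (mult * dim) = 0*1 + 1*1 + 0*2 + 3*2 = 7 = chi_rho(e) = 7.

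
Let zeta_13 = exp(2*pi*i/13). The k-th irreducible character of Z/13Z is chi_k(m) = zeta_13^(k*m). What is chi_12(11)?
chi_12(11) = zeta_13^132 = exp(4*I*pi/13)

Argument: chi_12(11) = zeta_13^(12*11) = zeta_13^132. Since zeta_13^13 = 1, this equals zeta_13^2 = exp(2*pi*i*2/13) = exp(4*I*pi/13).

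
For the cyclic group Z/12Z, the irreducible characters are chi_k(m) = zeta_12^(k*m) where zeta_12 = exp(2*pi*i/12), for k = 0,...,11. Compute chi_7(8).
chi_7(8) = zeta_12^56 = exp(-2*I*pi/3)

Argument: chi_7(8) = zeta_12^(7*8) = zeta_12^56. Since zeta_12^12 = 1, this equals zeta_12^8 = exp(2*pi*i*8/12) = exp(-2*I*pi/3).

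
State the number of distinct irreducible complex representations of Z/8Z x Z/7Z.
56

Argument: The number of irreducible complex representations of a finite group equals its number of conjugacy classes. Z/8Z x Z/7Z is abelian of order 56, so every element is its own conjugacy class: 56 classes, so Z/8Z x Z/7Z (order 56) has exactly 56 irreducible complex representations.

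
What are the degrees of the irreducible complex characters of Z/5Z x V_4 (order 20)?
Dimensions: 1, 1, 1, 1, 1, 1, 1, 1, 1, 1, 1, 1, 1, 1, 1, 1, 1, 1, 1, 1

Solution. There are 20 irreducibles (= number of conjugacy classes). Their dimensions d_i satisfy sum d_i^2 = |G| = 20: 1 + 1 + 1 + 1 + 1 + 1 + 1 + 1 + 1 + 1 + 1 + 1 + 1 + 1 + 1 + 1 + 1 + 1 + 1 + 1 = 20. (For the product with Z/5Z: each of the 5 1-dim characters of Z/5Z tensors with each irrep of V_4, giving 5 copies of each V_4-dimension.)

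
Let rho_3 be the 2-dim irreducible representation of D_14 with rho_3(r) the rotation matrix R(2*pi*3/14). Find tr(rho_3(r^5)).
chi_{rho_3}(r^5) = 2*cos(2*pi*3*5/14) = 2*cos(15*pi/7)

rho_3(r^5) is rotation by angle 2*pi*3*5/14, whose trace is 2*cos(2*pi*3*5/14) = 2*cos(15*pi/7).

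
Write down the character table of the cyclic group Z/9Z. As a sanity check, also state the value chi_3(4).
Character table of Z/9Z (irreps indexed chi_0,...,chi_8 with chi_k(m) = zeta_9^(k*m), zeta_9 = exp(2*pi*i/9)):
  irrep \ class  {0} (size 1)  {1} (size 1)    {2} (size 1)    {3} (size 1)    {4} (size 1)    {5} (size 1)    {6} (size 1)    {7} (size 1)    {8} (size 1)  
  chi_0          1             1               1               1               1               1               1               1               1             
  chi_1          1             exp(2*I*pi/9)   exp(4*I*pi/9)   exp(2*I*pi/3)   exp(8*I*pi/9)   exp(-8*I*pi/9)  exp(-2*I*pi/3)  exp(-4*I*pi/9)  exp(-2*I*pi/9)
  chi_2          1             exp(4*I*pi/9)   exp(8*I*pi/9)   exp(-2*I*pi/3)  exp(-2*I*pi/9)  exp(2*I*pi/9)   exp(2*I*pi/3)   exp(-8*I*pi/9)  exp(-4*I*pi/9)
  chi_3          1             exp(2*I*pi/3)   exp(-2*I*pi/3)  1               exp(2*I*pi/3)   exp(-2*I*pi/3)  1               exp(2*I*pi/3)   exp(-2*I*pi/3)
  chi_4          1             exp(8*I*pi/9)   exp(-2*I*pi/9)  exp(2*I*pi/3)   exp(-4*I*pi/9)  exp(4*I*pi/9)   exp(-2*I*pi/3)  exp(2*I*pi/9)   exp(-8*I*pi/9)
  chi_5          1             exp(-8*I*pi/9)  exp(2*I*pi/9)   exp(-2*I*pi/3)  exp(4*I*pi/9)   exp(-4*I*pi/9)  exp(2*I*pi/3)   exp(-2*I*pi/9)  exp(8*I*pi/9) 
  chi_6          1             exp(-2*I*pi/3)  exp(2*I*pi/3)   1               exp(-2*I*pi/3)  exp(2*I*pi/3)   1               exp(-2*I*pi/3)  exp(2*I*pi/3) 
  chi_7          1             exp(-4*I*pi/9)  exp(-8*I*pi/9)  exp(2*I*pi/3)   exp(2*I*pi/9)   exp(-2*I*pi/9)  exp(-2*I*pi/3)  exp(8*I*pi/9)   exp(4*I*pi/9) 
  chi_8          1             exp(-2*I*pi/9)  exp(-4*I*pi/9)  exp(-2*I*pi/3)  exp(-8*I*pi/9)  exp(8*I*pi/9)   exp(2*I*pi/3)   exp(4*I*pi/9)   exp(2*I*pi/9) 

Spot check: chi_3(4) = zeta_9^(3*4) = zeta_9^12 = exp(2*I*pi/3).

Argument: Z/9Z is abelian, so all 9 irreducible complex representations are 1-dimensional. They are given by chi_k(m) = zeta_9^(k*m) for k = 0,...,8. Row orthogonality: sum_m chi_k(m) conj(chi_l(m)) = 9 * [k = l].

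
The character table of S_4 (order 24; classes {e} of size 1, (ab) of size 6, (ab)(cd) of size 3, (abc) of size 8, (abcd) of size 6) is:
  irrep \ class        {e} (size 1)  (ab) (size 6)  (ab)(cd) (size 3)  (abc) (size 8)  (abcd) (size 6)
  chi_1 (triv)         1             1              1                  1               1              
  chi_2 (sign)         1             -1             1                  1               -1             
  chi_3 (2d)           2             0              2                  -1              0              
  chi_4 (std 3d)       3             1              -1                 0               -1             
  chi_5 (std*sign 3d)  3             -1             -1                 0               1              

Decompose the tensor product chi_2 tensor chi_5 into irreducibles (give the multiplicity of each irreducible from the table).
chi_2 tensor chi_5 = chi_4 (all other irreducibles have multiplicity 0).

Solution. The character of a tensor product is the pointwise product (chi_2 * chi_5)(C) = chi_2(C) * chi_5(C):
  {e}: (1)*(3), (ab): (-1)*(-1), (ab)(cd): (1)*(-1), (abc): (1)*(0), (abcd): (-1)*(1)
so (chi_2 * chi_5) takes values
  {e} -> 3, (ab) -> 1, (ab)(cd) -> -1, (abc) -> 0, (abcd) -> -1.
Now take the inner product of this character with each irreducible chi from the table, <chi_2*chi_5, chi> = (1/24) sum_C |C| (chi_2*chi_5)(C) conj(chi(C)):
  <chi_2*chi_5, chi_1> = (1/24)[1*(3)*conj(1) + 6*(1)*conj(1) + 3*(-1)*conj(1) + 8*(0)*conj(1) + 6*(-1)*conj(1)]
      = (1/24)[(3) + (6) + (-3) + (0) + (-6)] = 0/24 = 0
  <chi_2*chi_5, chi_2> = (1/24)[1*(3)*conj(1) + 6*(1)*conj(-1) + 3*(-1)*conj(1) + 8*(0)*conj(1) + 6*(-1)*conj(-1)]
      = (1/24)[(3) + (-6) + (-3) + (0) + (6)] = 0/24 = 0
  <chi_2*chi_5, chi_3> = (1/24)[1*(3)*conj(2) + 6*(1)*conj(0) + 3*(-1)*conj(2) + 8*(0)*conj(-1) + 6*(-1)*conj(0)]
      = (1/24)[(6) + (0) + (-6) + (0) + (0)] = 0/24 = 0
  <chi_2*chi_5, chi_4> = (1/24)[1*(3)*conj(3) + 6*(1)*conj(1) + 3*(-1)*conj(-1) + 8*(0)*conj(0) + 6*(-1)*conj(-1)]
      = (1/24)[(9) + (6) + (3) + (0) + (6)] = 24/24 = 1
  <chi_2*chi_5, chi_5> = (1/24)[1*(3)*conj(3) + 6*(1)*conj(-1) + 3*(-1)*conj(-1) + 8*(0)*conj(0) + 6*(-1)*conj(1)]
      = (1/24)[(9) + (-6) + (3) + (0) + (-6)] = 0/24 = 0
Hence the multiplicities are chi_4: 1. Dimension check: dim(chi_2)*dim(chi_5) = 1*3 = 3 and sum (mult * dim) = 1*3 = 3.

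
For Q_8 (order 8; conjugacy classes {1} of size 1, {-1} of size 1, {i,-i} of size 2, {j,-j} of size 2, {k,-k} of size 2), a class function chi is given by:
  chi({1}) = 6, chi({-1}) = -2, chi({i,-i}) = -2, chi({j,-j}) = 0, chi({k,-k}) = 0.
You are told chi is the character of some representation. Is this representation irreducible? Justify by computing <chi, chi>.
Not irreducible (reducible): <chi, chi> = 6 > 1.

Reasoning: <chi, chi> = (1/|G|) sum_C |C| * |chi(C)|^2 = (1/8)[1*|6|^2 + 1*|-2|^2 + 2*|-2|^2 + 2*|0|^2 + 2*|0|^2]
  = (1/8)[(36) + (4) + (8) + (0) + (0)] = 48/8 = 6.
A character is irreducible iff <chi, chi> = 1, so this representation is reducible.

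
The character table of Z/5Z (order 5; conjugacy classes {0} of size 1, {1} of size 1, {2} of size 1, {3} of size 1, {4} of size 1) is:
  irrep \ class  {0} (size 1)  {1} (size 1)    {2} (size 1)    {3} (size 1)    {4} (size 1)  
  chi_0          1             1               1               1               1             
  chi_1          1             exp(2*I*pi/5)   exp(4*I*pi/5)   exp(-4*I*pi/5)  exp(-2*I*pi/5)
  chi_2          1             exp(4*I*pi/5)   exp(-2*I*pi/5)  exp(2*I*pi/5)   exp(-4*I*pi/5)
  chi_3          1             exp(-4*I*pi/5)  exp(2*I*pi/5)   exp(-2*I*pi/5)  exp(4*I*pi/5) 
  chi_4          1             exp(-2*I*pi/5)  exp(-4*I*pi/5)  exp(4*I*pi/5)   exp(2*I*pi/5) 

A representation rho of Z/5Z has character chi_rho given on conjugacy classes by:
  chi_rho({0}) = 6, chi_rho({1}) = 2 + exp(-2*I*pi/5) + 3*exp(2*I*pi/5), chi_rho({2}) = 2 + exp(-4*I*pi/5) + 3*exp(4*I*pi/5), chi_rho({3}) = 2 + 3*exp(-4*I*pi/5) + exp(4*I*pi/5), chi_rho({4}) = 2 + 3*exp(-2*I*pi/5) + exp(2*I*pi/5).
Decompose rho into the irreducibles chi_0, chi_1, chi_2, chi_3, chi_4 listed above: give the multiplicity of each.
Multiplicities: chi_0: 2, chi_1: 3, chi_2: 0, chi_3: 0, chi_4: 1.

Solution. Use <chi_rho, chi> = (1/|G|) sum_C |C| * chi_rho(C) * conj(chi(C)) with |G| = 5 for each irreducible chi in the table:
  <chi_rho, chi_0> = (1/5)[1*(6)*conj(1) + 1*(2 + exp(-2*I*pi/5) + 3*exp(2*I*pi/5))*conj(1) + 1*(2 + exp(-4*I*pi/5) + 3*exp(4*I*pi/5))*conj(1) + 1*(2 + 3*exp(-4*I*pi/5) + exp(4*I*pi/5))*conj(1) + 1*(2 + 3*exp(-2*I*pi/5) + exp(2*I*pi/5))*conj(1)]
      = (1/5)[(6) + (2 + exp(-2*I*pi/5) + 3*exp(2*I*pi/5)) + (2 + exp(-4*I*pi/5) + 3*exp(4*I*pi/5)) + (2 + 3*exp(-4*I*pi/5) + exp(4*I*pi/5)) + (2 + 3*exp(-2*I*pi/5) + exp(2*I*pi/5))] = 10/5 = 2
  <chi_rho, chi_1> = (1/5)[1*(6)*conj(1) + 1*(2 + exp(-2*I*pi/5) + 3*exp(2*I*pi/5))*conj(exp(2*I*pi/5)) + 1*(2 + exp(-4*I*pi/5) + 3*exp(4*I*pi/5))*conj(exp(4*I*pi/5)) + 1*(2 + 3*exp(-4*I*pi/5) + exp(4*I*pi/5))*conj(exp(-4*I*pi/5)) + 1*(2 + 3*exp(-2*I*pi/5) + exp(2*I*pi/5))*conj(exp(-2*I*pi/5))]
      = (1/5)[(6) + (3 + 2*exp(-2*I*pi/5) + exp(-4*I*pi/5)) + (3 + 2*exp(-4*I*pi/5) + exp(2*I*pi/5)) + (3 + exp(-2*I*pi/5) + 2*exp(4*I*pi/5)) + (3 + exp(4*I*pi/5) + 2*exp(2*I*pi/5))] = 15/5 = 3
  <chi_rho, chi_2> = (1/5)[1*(6)*conj(1) + 1*(2 + exp(-2*I*pi/5) + 3*exp(2*I*pi/5))*conj(exp(4*I*pi/5)) + 1*(2 + exp(-4*I*pi/5) + 3*exp(4*I*pi/5))*conj(exp(-2*I*pi/5)) + 1*(2 + 3*exp(-4*I*pi/5) + exp(4*I*pi/5))*conj(exp(2*I*pi/5)) + 1*(2 + 3*exp(-2*I*pi/5) + exp(2*I*pi/5))*conj(exp(-4*I*pi/5))]
      = (1/5)[(6) + (3*exp(-2*I*pi/5) + 2*exp(-4*I*pi/5) + exp(4*I*pi/5)) + (3*exp(-4*I*pi/5) + exp(-2*I*pi/5) + 2*exp(2*I*pi/5)) + (2*exp(-2*I*pi/5) + exp(2*I*pi/5) + 3*exp(4*I*pi/5)) + (exp(-4*I*pi/5) + 2*exp(4*I*pi/5) + 3*exp(2*I*pi/5))] = 0/5 = 0
  <chi_rho, chi_3> = (1/5)[1*(6)*conj(1) + 1*(2 + exp(-2*I*pi/5) + 3*exp(2*I*pi/5))*conj(exp(-4*I*pi/5)) + 1*(2 + exp(-4*I*pi/5) + 3*exp(4*I*pi/5))*conj(exp(2*I*pi/5)) + 1*(2 + 3*exp(-4*I*pi/5) + exp(4*I*pi/5))*conj(exp(-2*I*pi/5)) + 1*(2 + 3*exp(-2*I*pi/5) + exp(2*I*pi/5))*conj(exp(4*I*pi/5))]
      = (1/5)[(6) + (3*exp(-4*I*pi/5) + exp(2*I*pi/5) + 2*exp(4*I*pi/5)) + (2*exp(-2*I*pi/5) + exp(4*I*pi/5) + 3*exp(2*I*pi/5)) + (3*exp(-2*I*pi/5) + exp(-4*I*pi/5) + 2*exp(2*I*pi/5)) + (2*exp(-4*I*pi/5) + exp(-2*I*pi/5) + 3*exp(4*I*pi/5))] = 0/5 = 0
  <chi_rho, chi_4> = (1/5)[1*(6)*conj(1) + 1*(2 + exp(-2*I*pi/5) + 3*exp(2*I*pi/5))*conj(exp(-2*I*pi/5)) + 1*(2 + exp(-4*I*pi/5) + 3*exp(4*I*pi/5))*conj(exp(-4*I*pi/5)) + 1*(2 + 3*exp(-4*I*pi/5) + exp(4*I*pi/5))*conj(exp(4*I*pi/5)) + 1*(2 + 3*exp(-2*I*pi/5) + exp(2*I*pi/5))*conj(exp(2*I*pi/5))]
      = (1/5)[(6) + (1 + 3*exp(4*I*pi/5) + 2*exp(2*I*pi/5)) + (1 + 3*exp(-2*I*pi/5) + 2*exp(4*I*pi/5)) + (1 + 2*exp(-4*I*pi/5) + 3*exp(2*I*pi/5)) + (1 + 2*exp(-2*I*pi/5) + 3*exp(-4*I*pi/5))] = 5/5 = 1
(Exp terms are combined using exp(i*s)*conj(exp(i*t)) = exp(i*(s-t)), and sums of them are collapsed using the identity that for every m > 1 the m distinct m-th roots of unity sum to 0, e.g. 1 + exp(2*I*pi/3) + exp(-2*I*pi/3) = 0.)
Dimension check: dim(rho) = sum (mult * dim) = 2*1 + 3*1 + 0*1 + 0*1 + 1*1 = 6 = chi_rho(e) = 6.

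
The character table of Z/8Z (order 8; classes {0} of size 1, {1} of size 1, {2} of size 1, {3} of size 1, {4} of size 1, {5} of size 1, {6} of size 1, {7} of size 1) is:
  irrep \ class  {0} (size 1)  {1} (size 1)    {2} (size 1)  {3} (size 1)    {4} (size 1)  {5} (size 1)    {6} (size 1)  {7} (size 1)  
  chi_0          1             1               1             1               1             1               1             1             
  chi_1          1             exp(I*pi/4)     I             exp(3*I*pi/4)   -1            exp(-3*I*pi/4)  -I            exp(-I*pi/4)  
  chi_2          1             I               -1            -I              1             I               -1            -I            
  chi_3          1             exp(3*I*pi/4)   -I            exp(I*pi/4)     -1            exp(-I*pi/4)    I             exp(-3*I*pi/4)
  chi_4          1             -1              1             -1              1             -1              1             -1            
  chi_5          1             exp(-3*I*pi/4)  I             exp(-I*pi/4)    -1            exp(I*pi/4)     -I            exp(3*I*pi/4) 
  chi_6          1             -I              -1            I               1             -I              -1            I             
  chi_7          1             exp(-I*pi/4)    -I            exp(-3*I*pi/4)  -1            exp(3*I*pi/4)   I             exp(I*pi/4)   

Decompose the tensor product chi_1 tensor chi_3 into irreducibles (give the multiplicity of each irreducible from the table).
chi_1 tensor chi_3 = chi_4 (all other irreducibles have multiplicity 0).

Why: The character of a tensor product is the pointwise product (chi_1 * chi_3)(C) = chi_1(C) * chi_3(C):
  {0}: (1)*(1), {1}: (exp(I*pi/4))*(exp(3*I*pi/4)), {2}: (I)*(-I), {3}: (exp(3*I*pi/4))*(exp(I*pi/4)), {4}: (-1)*(-1), {5}: (exp(-3*I*pi/4))*(exp(-I*pi/4)), {6}: (-I)*(I), {7}: (exp(-I*pi/4))*(exp(-3*I*pi/4))
so (chi_1 * chi_3) takes values
  {0} -> 1, {1} -> -1, {2} -> 1, {3} -> -1, {4} -> 1, {5} -> -1, {6} -> 1, {7} -> -1.
Now take the inner product of this character with each irreducible chi from the table, <chi_1*chi_3, chi> = (1/8) sum_C |C| (chi_1*chi_3)(C) conj(chi(C)):
  <chi_1*chi_3, chi_0> = (1/8)[1*(1)*conj(1) + 1*(-1)*conj(1) + 1*(1)*conj(1) + 1*(-1)*conj(1) + 1*(1)*conj(1) + 1*(-1)*conj(1) + 1*(1)*conj(1) + 1*(-1)*conj(1)]
      = (1/8)[(1) + (-1) + (1) + (-1) + (1) + (-1) + (1) + (-1)] = 0/8 = 0
  <chi_1*chi_3, chi_1> = (1/8)[1*(1)*conj(1) + 1*(-1)*conj(exp(I*pi/4)) + 1*(1)*conj(I) + 1*(-1)*conj(exp(3*I*pi/4)) + 1*(1)*conj(-1) + 1*(-1)*conj(exp(-3*I*pi/4)) + 1*(1)*conj(-I) + 1*(-1)*conj(exp(-I*pi/4))]
      = (1/8)[(1) + (-exp(-I*pi/4)) + (-I) + (-exp(-3*I*pi/4)) + (-1) + (-exp(3*I*pi/4)) + (I) + (-exp(I*pi/4))] = 0/8 = 0
  <chi_1*chi_3, chi_2> = (1/8)[1*(1)*conj(1) + 1*(-1)*conj(I) + 1*(1)*conj(-1) + 1*(-1)*conj(-I) + 1*(1)*conj(1) + 1*(-1)*conj(I) + 1*(1)*conj(-1) + 1*(-1)*conj(-I)]
      = (1/8)[(1) + (I) + (-1) + (-I) + (1) + (I) + (-1) + (-I)] = 0/8 = 0
  <chi_1*chi_3, chi_3> = (1/8)[1*(1)*conj(1) + 1*(-1)*conj(exp(3*I*pi/4)) + 1*(1)*conj(-I) + 1*(-1)*conj(exp(I*pi/4)) + 1*(1)*conj(-1) + 1*(-1)*conj(exp(-I*pi/4)) + 1*(1)*conj(I) + 1*(-1)*conj(exp(-3*I*pi/4))]
      = (1/8)[(1) + (-exp(-3*I*pi/4)) + (I) + (-exp(-I*pi/4)) + (-1) + (-exp(I*pi/4)) + (-I) + (-exp(3*I*pi/4))] = 0/8 = 0
  <chi_1*chi_3, chi_4> = (1/8)[1*(1)*conj(1) + 1*(-1)*conj(-1) + 1*(1)*conj(1) + 1*(-1)*conj(-1) + 1*(1)*conj(1) + 1*(-1)*conj(-1) + 1*(1)*conj(1) + 1*(-1)*conj(-1)]
      = (1/8)[(1) + (1) + (1) + (1) + (1) + (1) + (1) + (1)] = 8/8 = 1
  <chi_1*chi_3, chi_5> = (1/8)[1*(1)*conj(1) + 1*(-1)*conj(exp(-3*I*pi/4)) + 1*(1)*conj(I) + 1*(-1)*conj(exp(-I*pi/4)) + 1*(1)*conj(-1) + 1*(-1)*conj(exp(I*pi/4)) + 1*(1)*conj(-I) + 1*(-1)*conj(exp(3*I*pi/4))]
      = (1/8)[(1) + (-exp(3*I*pi/4)) + (-I) + (-exp(I*pi/4)) + (-1) + (-exp(-I*pi/4)) + (I) + (-exp(-3*I*pi/4))] = 0/8 = 0
  <chi_1*chi_3, chi_6> = (1/8)[1*(1)*conj(1) + 1*(-1)*conj(-I) + 1*(1)*conj(-1) + 1*(-1)*conj(I) + 1*(1)*conj(1) + 1*(-1)*conj(-I) + 1*(1)*conj(-1) + 1*(-1)*conj(I)]
      = (1/8)[(1) + (-I) + (-1) + (I) + (1) + (-I) + (-1) + (I)] = 0/8 = 0
  <chi_1*chi_3, chi_7> = (1/8)[1*(1)*conj(1) + 1*(-1)*conj(exp(-I*pi/4)) + 1*(1)*conj(-I) + 1*(-1)*conj(exp(-3*I*pi/4)) + 1*(1)*conj(-1) + 1*(-1)*conj(exp(3*I*pi/4)) + 1*(1)*conj(I) + 1*(-1)*conj(exp(I*pi/4))]
      = (1/8)[(1) + (-exp(I*pi/4)) + (I) + (-exp(3*I*pi/4)) + (-1) + (-exp(-3*I*pi/4)) + (-I) + (-exp(-I*pi/4))] = 0/8 = 0
(Exp terms are combined using exp(i*s)*conj(exp(i*t)) = exp(i*(s-t)), and sums of them are collapsed using the identity that for every m > 1 the m distinct m-th roots of unity sum to 0, e.g. 1 + exp(2*I*pi/3) + exp(-2*I*pi/3) = 0.)
Hence the multiplicities are chi_4: 1. Dimension check: dim(chi_1)*dim(chi_3) = 1*1 = 1 and sum (mult * dim) = 1*1 = 1.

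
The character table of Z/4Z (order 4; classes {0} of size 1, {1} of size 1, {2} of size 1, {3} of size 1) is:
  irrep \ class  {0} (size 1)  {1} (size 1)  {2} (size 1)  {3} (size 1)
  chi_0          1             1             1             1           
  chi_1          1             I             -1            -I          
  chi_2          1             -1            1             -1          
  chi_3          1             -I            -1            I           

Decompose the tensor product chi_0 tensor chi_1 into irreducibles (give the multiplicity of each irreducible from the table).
chi_0 tensor chi_1 = chi_1 (all other irreducibles have multiplicity 0).

Reasoning: The character of a tensor product is the pointwise product (chi_0 * chi_1)(C) = chi_0(C) * chi_1(C):
  {0}: (1)*(1), {1}: (1)*(I), {2}: (1)*(-1), {3}: (1)*(-I)
so (chi_0 * chi_1) takes values
  {0} -> 1, {1} -> I, {2} -> -1, {3} -> -I.
Now take the inner product of this character with each irreducible chi from the table, <chi_0*chi_1, chi> = (1/4) sum_C |C| (chi_0*chi_1)(C) conj(chi(C)):
  <chi_0*chi_1, chi_0> = (1/4)[1*(1)*conj(1) + 1*(I)*conj(1) + 1*(-1)*conj(1) + 1*(-I)*conj(1)]
      = (1/4)[(1) + (I) + (-1) + (-I)] = 0/4 = 0
  <chi_0*chi_1, chi_1> = (1/4)[1*(1)*conj(1) + 1*(I)*conj(I) + 1*(-1)*conj(-1) + 1*(-I)*conj(-I)]
      = (1/4)[(1) + (1) + (1) + (1)] = 4/4 = 1
  <chi_0*chi_1, chi_2> = (1/4)[1*(1)*conj(1) + 1*(I)*conj(-1) + 1*(-1)*conj(1) + 1*(-I)*conj(-1)]
      = (1/4)[(1) + (-I) + (-1) + (I)] = 0/4 = 0
  <chi_0*chi_1, chi_3> = (1/4)[1*(1)*conj(1) + 1*(I)*conj(-I) + 1*(-1)*conj(-1) + 1*(-I)*conj(I)]
      = (1/4)[(1) + (-1) + (1) + (-1)] = 0/4 = 0
(Exp terms are combined using exp(i*s)*conj(exp(i*t)) = exp(i*(s-t)), and sums of them are collapsed using the identity that for every m > 1 the m distinct m-th roots of unity sum to 0, e.g. 1 + exp(2*I*pi/3) + exp(-2*I*pi/3) = 0.)
Hence the multiplicities are chi_1: 1. Dimension check: dim(chi_0)*dim(chi_1) = 1*1 = 1 and sum (mult * dim) = 1*1 = 1.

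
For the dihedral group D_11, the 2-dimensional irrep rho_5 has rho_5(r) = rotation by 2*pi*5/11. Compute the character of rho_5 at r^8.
chi_{rho_5}(r^8) = 2*cos(2*pi*5*8/11) = -2*cos(3*pi/11)

Justification: rho_5(r^8) is rotation by angle 2*pi*5*8/11, whose trace is 2*cos(2*pi*5*8/11) = -2*cos(3*pi/11).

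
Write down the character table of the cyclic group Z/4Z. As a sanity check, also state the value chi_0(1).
Character table of Z/4Z (irreps indexed chi_0,...,chi_3 with chi_k(m) = zeta_4^(k*m), zeta_4 = exp(2*pi*i/4)):
  irrep \ class  {0} (size 1)  {1} (size 1)  {2} (size 1)  {3} (size 1)
  chi_0          1             1             1             1           
  chi_1          1             I             -1            -I          
  chi_2          1             -1            1             -1          
  chi_3          1             -I            -1            I           

Spot check: chi_0(1) = zeta_4^(0*1) = zeta_4^0 = 1.

Proof sketch: Z/4Z is abelian, so all 4 irreducible complex representations are 1-dimensional. They are given by chi_k(m) = zeta_4^(k*m) for k = 0,...,3. Row orthogonality: sum_m chi_k(m) conj(chi_l(m)) = 4 * [k = l].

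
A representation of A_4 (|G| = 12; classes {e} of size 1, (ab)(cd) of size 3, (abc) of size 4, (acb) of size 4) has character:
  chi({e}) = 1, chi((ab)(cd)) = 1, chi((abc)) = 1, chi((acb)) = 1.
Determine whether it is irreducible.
Irreducible: <chi, chi> = 1.

Solution. <chi, chi> = (1/|G|) sum_C |C| * |chi(C)|^2 = (1/12)[1*|1|^2 + 3*|1|^2 + 4*|1|^2 + 4*|1|^2]
  = (1/12)[(1) + (3) + (4) + (4)] = 12/12 = 1.
(Exp terms are combined using exp(i*s)*conj(exp(i*t)) = exp(i*(s-t)), and sums of them are collapsed using the identity that for every m > 1 the m distinct m-th roots of unity sum to 0, e.g. 1 + exp(2*I*pi/3) + exp(-2*I*pi/3) = 0.)
A character is irreducible iff <chi, chi> = 1, so this representation is irreducible.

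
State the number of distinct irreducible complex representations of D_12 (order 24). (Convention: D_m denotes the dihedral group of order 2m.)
9

Justification: The number of irreducible complex representations of a finite group equals its number of conjugacy classes. D_12 has 9 conjugacy classes (n/2 + 3 for n even), so D_12 (order 24) has exactly 9 irreducible complex representations.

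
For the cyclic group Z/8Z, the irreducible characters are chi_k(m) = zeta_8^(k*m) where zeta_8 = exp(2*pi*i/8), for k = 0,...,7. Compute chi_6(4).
chi_6(4) = zeta_8^24 = 1

Reasoning: chi_6(4) = zeta_8^(6*4) = zeta_8^24. Since zeta_8^8 = 1, this equals zeta_8^0 = exp(2*pi*i*0/8) = 1.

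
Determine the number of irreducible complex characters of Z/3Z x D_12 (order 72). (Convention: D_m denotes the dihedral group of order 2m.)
27

Derivation: The number of irreducible complex representations of a finite group equals its number of conjugacy classes. For a direct product, #classes(G x H) = #classes(G) * #classes(H). Z/3Z has 3 classes (abelian), D_12 has 9 classes, so 3 * 9 = 27, so Z/3Z x D_12 (order 72) has exactly 27 irreducible complex representations.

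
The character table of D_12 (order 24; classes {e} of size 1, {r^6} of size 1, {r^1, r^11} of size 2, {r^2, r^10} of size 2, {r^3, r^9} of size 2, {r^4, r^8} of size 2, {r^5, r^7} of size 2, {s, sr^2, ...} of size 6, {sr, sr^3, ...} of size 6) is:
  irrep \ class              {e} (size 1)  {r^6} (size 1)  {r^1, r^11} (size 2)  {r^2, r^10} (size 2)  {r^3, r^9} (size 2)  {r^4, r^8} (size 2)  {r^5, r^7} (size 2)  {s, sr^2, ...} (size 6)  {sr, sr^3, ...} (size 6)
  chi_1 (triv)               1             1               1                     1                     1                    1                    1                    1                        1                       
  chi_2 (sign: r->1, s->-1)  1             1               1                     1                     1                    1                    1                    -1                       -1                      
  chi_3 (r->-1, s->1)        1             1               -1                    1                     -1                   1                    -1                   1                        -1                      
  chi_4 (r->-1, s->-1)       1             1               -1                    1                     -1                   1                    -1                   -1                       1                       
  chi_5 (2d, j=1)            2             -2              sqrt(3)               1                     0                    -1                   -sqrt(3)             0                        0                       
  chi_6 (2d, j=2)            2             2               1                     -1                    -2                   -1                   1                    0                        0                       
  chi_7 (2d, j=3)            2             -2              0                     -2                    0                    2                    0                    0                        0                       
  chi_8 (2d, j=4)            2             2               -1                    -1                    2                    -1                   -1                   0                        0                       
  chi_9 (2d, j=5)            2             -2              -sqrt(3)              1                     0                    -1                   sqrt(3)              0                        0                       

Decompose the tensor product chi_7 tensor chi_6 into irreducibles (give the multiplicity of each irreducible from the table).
chi_7 tensor chi_6 = chi_5 + chi_9 (all other irreducibles have multiplicity 0).

Argument: The character of a tensor product is the pointwise product (chi_7 * chi_6)(C) = chi_7(C) * chi_6(C):
  {e}: (2)*(2), {r^6}: (-2)*(2), {r^1, r^11}: (0)*(1), {r^2, r^10}: (-2)*(-1), {r^3, r^9}: (0)*(-2), {r^4, r^8}: (2)*(-1), {r^5, r^7}: (0)*(1), {s, sr^2, ...}: (0)*(0), {sr, sr^3, ...}: (0)*(0)
so (chi_7 * chi_6) takes values
  {e} -> 4, {r^6} -> -4, {r^1, r^11} -> 0, {r^2, r^10} -> 2, {r^3, r^9} -> 0, {r^4, r^8} -> -2, {r^5, r^7} -> 0, {s, sr^2, ...} -> 0, {sr, sr^3, ...} -> 0.
Now take the inner product of this character with each irreducible chi from the table, <chi_7*chi_6, chi> = (1/24) sum_C |C| (chi_7*chi_6)(C) conj(chi(C)):
  <chi_7*chi_6, chi_1> = (1/24)[1*(4)*conj(1) + 1*(-4)*conj(1) + 2*(0)*conj(1) + 2*(2)*conj(1) + 2*(0)*conj(1) + 2*(-2)*conj(1) + 2*(0)*conj(1) + 6*(0)*conj(1) + 6*(0)*conj(1)]
      = (1/24)[(4) + (-4) + (0) + (4) + (0) + (-4) + (0) + (0) + (0)] = 0/24 = 0
  <chi_7*chi_6, chi_2> = (1/24)[1*(4)*conj(1) + 1*(-4)*conj(1) + 2*(0)*conj(1) + 2*(2)*conj(1) + 2*(0)*conj(1) + 2*(-2)*conj(1) + 2*(0)*conj(1) + 6*(0)*conj(-1) + 6*(0)*conj(-1)]
      = (1/24)[(4) + (-4) + (0) + (4) + (0) + (-4) + (0) + (0) + (0)] = 0/24 = 0
  <chi_7*chi_6, chi_3> = (1/24)[1*(4)*conj(1) + 1*(-4)*conj(1) + 2*(0)*conj(-1) + 2*(2)*conj(1) + 2*(0)*conj(-1) + 2*(-2)*conj(1) + 2*(0)*conj(-1) + 6*(0)*conj(1) + 6*(0)*conj(-1)]
      = (1/24)[(4) + (-4) + (0) + (4) + (0) + (-4) + (0) + (0) + (0)] = 0/24 = 0
  <chi_7*chi_6, chi_4> = (1/24)[1*(4)*conj(1) + 1*(-4)*conj(1) + 2*(0)*conj(-1) + 2*(2)*conj(1) + 2*(0)*conj(-1) + 2*(-2)*conj(1) + 2*(0)*conj(-1) + 6*(0)*conj(-1) + 6*(0)*conj(1)]
      = (1/24)[(4) + (-4) + (0) + (4) + (0) + (-4) + (0) + (0) + (0)] = 0/24 = 0
  <chi_7*chi_6, chi_5> = (1/24)[1*(4)*conj(2) + 1*(-4)*conj(-2) + 2*(0)*conj(sqrt(3)) + 2*(2)*conj(1) + 2*(0)*conj(0) + 2*(-2)*conj(-1) + 2*(0)*conj(-sqrt(3)) + 6*(0)*conj(0) + 6*(0)*conj(0)]
      = (1/24)[(8) + (8) + (0) + (4) + (0) + (4) + (0) + (0) + (0)] = 24/24 = 1
  <chi_7*chi_6, chi_6> = (1/24)[1*(4)*conj(2) + 1*(-4)*conj(2) + 2*(0)*conj(1) + 2*(2)*conj(-1) + 2*(0)*conj(-2) + 2*(-2)*conj(-1) + 2*(0)*conj(1) + 6*(0)*conj(0) + 6*(0)*conj(0)]
      = (1/24)[(8) + (-8) + (0) + (-4) + (0) + (4) + (0) + (0) + (0)] = 0/24 = 0
  <chi_7*chi_6, chi_7> = (1/24)[1*(4)*conj(2) + 1*(-4)*conj(-2) + 2*(0)*conj(0) + 2*(2)*conj(-2) + 2*(0)*conj(0) + 2*(-2)*conj(2) + 2*(0)*conj(0) + 6*(0)*conj(0) + 6*(0)*conj(0)]
      = (1/24)[(8) + (8) + (0) + (-8) + (0) + (-8) + (0) + (0) + (0)] = 0/24 = 0
  <chi_7*chi_6, chi_8> = (1/24)[1*(4)*conj(2) + 1*(-4)*conj(2) + 2*(0)*conj(-1) + 2*(2)*conj(-1) + 2*(0)*conj(2) + 2*(-2)*conj(-1) + 2*(0)*conj(-1) + 6*(0)*conj(0) + 6*(0)*conj(0)]
      = (1/24)[(8) + (-8) + (0) + (-4) + (0) + (4) + (0) + (0) + (0)] = 0/24 = 0
  <chi_7*chi_6, chi_9> = (1/24)[1*(4)*conj(2) + 1*(-4)*conj(-2) + 2*(0)*conj(-sqrt(3)) + 2*(2)*conj(1) + 2*(0)*conj(0) + 2*(-2)*conj(-1) + 2*(0)*conj(sqrt(3)) + 6*(0)*conj(0) + 6*(0)*conj(0)]
      = (1/24)[(8) + (8) + (0) + (4) + (0) + (4) + (0) + (0) + (0)] = 24/24 = 1
Hence the multiplicities are chi_5: 1, chi_9: 1. Dimension check: dim(chi_7)*dim(chi_6) = 2*2 = 4 and sum (mult * dim) = 1*2 + 1*2 = 4.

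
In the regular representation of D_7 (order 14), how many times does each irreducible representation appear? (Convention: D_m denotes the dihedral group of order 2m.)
Each irreducible V_i of dimension d_i appears with multiplicity d_i, i.e. rho_reg = (direct sum over all irreducibles V_i) d_i V_i. The irreducible dimensions for D_7 are 1, 1, 2, 2, 2: 2 irreducibles of dimension 1, each with multiplicity 1; 3 irreducibles of dimension 2, each with multiplicity 2. Total dimension 2*1*1 + 3*2*2 = 14 = |G|.

Why: General theorem: in the regular representation of a finite group G, each irreducible appears with multiplicity equal to its dimension. Check: dim(rho_reg) = sum d_i^2 = 1 + 1 + 4 + 4 + 4 = 14 = |G|.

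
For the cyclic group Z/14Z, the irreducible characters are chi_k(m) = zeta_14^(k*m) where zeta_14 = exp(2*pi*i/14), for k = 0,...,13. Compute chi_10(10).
chi_10(10) = zeta_14^100 = exp(2*I*pi/7)

Working: chi_10(10) = zeta_14^(10*10) = zeta_14^100. Since zeta_14^14 = 1, this equals zeta_14^2 = exp(2*pi*i*2/14) = exp(2*I*pi/7).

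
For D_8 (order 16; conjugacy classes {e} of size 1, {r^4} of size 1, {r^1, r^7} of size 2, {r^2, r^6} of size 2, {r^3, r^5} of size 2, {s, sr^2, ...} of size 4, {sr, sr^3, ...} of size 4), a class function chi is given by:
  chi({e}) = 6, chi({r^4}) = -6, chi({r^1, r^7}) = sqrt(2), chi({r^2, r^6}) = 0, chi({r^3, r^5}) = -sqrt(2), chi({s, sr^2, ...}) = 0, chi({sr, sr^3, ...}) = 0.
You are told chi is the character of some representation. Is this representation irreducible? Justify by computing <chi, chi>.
Not irreducible (reducible): <chi, chi> = 5 > 1.

Argument: <chi, chi> = (1/|G|) sum_C |C| * |chi(C)|^2 = (1/16)[1*|6|^2 + 1*|-6|^2 + 2*|sqrt(2)|^2 + 2*|0|^2 + 2*|-sqrt(2)|^2 + 4*|0|^2 + 4*|0|^2]
  = (1/16)[(36) + (36) + (4) + (0) + (4) + (0) + (0)] = 80/16 = 5.
A character is irreducible iff <chi, chi> = 1, so this representation is reducible.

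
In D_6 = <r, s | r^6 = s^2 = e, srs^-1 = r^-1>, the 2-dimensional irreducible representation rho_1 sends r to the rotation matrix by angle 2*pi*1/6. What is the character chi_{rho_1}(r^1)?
chi_{rho_1}(r^1) = 2*cos(2*pi*1*1/6) = 1

Why: rho_1(r^1) is rotation by angle 2*pi*1*1/6, whose trace is 2*cos(2*pi*1*1/6) = 1.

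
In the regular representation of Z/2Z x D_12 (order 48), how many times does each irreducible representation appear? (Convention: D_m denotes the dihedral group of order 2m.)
Each irreducible V_i of dimension d_i appears with multiplicity d_i, i.e. rho_reg = (direct sum over all irreducibles V_i) d_i V_i. The irreducible dimensions for Z/2Z x D_12 are 1, 1, 1, 1, 1, 1, 1, 1, 2, 2, 2, 2, 2, 2, 2, 2, 2, 2: 8 irreducibles of dimension 1, each with multiplicity 1; 10 irreducibles of dimension 2, each with multiplicity 2. Total dimension 8*1*1 + 10*2*2 = 48 = |G|.

Why: General theorem: in the regular representation of a finite group G, each irreducible appears with multiplicity equal to its dimension. Check: dim(rho_reg) = sum d_i^2 = 1 + 1 + 1 + 1 + 1 + 1 + 1 + 1 + 4 + 4 + 4 + 4 + 4 + 4 + 4 + 4 + 4 + 4 = 48 = |G|.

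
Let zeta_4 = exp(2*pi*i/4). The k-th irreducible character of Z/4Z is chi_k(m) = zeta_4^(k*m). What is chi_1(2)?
chi_1(2) = zeta_4^2 = -1

Justification: chi_1(2) = zeta_4^(1*2) = zeta_4^2. Since zeta_4^4 = 1, this equals zeta_4^2 = exp(2*pi*i*2/4) = -1.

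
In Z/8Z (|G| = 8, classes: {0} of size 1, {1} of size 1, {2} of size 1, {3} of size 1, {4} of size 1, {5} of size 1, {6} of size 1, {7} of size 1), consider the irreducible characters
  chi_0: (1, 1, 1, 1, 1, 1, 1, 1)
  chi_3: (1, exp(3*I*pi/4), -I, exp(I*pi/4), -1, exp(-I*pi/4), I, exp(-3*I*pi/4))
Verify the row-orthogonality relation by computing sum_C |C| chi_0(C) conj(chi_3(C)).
Sum = 0; so <chi_0, chi_3> = 0 (distinct irreducibles are orthogonal).

Details: Compute term by term over conjugacy classes (|C| * chi_0(C) * conj(chi_3(C))):
  1*(1)*conj(1) + 1*(1)*conj(exp(3*I*pi/4)) + 1*(1)*conj(-I) + 1*(1)*conj(exp(I*pi/4)) + 1*(1)*conj(-1) + 1*(1)*conj(exp(-I*pi/4)) + 1*(1)*conj(I) + 1*(1)*conj(exp(-3*I*pi/4))
  = (1) + (exp(-3*I*pi/4)) + (I) + (exp(-I*pi/4)) + (-1) + (exp(I*pi/4)) + (-I) + (exp(3*I*pi/4))
  = 0.
(Exp terms are combined using exp(i*s)*conj(exp(i*t)) = exp(i*(s-t)), and sums of them are collapsed using the identity that for every m > 1 the m distinct m-th roots of unity sum to 0, e.g. 1 + exp(2*I*pi/3) + exp(-2*I*pi/3) = 0.)
Dividing by |G| = 8 gives 0/8 = 0, matching the row-orthogonality relation <chi_0, chi_3> = [chi_0 = chi_3].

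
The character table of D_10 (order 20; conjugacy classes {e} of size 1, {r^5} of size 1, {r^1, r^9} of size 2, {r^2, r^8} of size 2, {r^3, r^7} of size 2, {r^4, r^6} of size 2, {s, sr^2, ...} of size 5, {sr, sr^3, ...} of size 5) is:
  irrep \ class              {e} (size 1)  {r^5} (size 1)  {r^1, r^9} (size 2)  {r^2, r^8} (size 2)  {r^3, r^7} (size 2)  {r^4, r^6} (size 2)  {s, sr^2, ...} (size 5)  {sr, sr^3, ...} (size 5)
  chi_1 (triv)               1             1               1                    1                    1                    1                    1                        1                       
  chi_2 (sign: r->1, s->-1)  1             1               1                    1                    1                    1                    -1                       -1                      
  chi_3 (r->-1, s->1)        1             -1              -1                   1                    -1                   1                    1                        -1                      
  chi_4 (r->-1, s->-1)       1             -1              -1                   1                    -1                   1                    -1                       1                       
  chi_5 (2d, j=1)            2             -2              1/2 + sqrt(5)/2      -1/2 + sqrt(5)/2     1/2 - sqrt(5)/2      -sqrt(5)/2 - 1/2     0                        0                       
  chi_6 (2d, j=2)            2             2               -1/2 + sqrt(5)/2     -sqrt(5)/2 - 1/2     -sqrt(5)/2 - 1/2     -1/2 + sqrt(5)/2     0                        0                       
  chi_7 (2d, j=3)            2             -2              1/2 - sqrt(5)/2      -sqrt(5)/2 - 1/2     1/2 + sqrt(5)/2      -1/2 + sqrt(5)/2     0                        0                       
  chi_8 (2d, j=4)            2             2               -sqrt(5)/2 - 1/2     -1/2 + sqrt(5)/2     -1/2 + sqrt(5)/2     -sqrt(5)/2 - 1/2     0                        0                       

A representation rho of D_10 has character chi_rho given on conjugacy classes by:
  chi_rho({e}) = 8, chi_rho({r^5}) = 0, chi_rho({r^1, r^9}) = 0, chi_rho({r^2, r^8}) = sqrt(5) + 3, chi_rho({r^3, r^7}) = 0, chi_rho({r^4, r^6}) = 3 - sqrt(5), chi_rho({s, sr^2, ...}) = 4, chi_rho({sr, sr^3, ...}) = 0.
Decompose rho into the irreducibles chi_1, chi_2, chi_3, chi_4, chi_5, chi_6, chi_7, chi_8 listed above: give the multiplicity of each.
Multiplicities: chi_1: 2, chi_2: 0, chi_3: 2, chi_4: 0, chi_5: 1, chi_6: 0, chi_7: 0, chi_8: 1.

Working: Use <chi_rho, chi> = (1/|G|) sum_C |C| * chi_rho(C) * conj(chi(C)) with |G| = 20 for each irreducible chi in the table:
  <chi_rho, chi_1> = (1/20)[1*(8)*conj(1) + 1*(0)*conj(1) + 2*(0)*conj(1) + 2*(sqrt(5) + 3)*conj(1) + 2*(0)*conj(1) + 2*(3 - sqrt(5))*conj(1) + 5*(4)*conj(1) + 5*(0)*conj(1)]
      = (1/20)[(8) + (0) + (0) + (2*sqrt(5) + 6) + (0) + (6 - 2*sqrt(5)) + (20) + (0)] = 40/20 = 2
  <chi_rho, chi_2> = (1/20)[1*(8)*conj(1) + 1*(0)*conj(1) + 2*(0)*conj(1) + 2*(sqrt(5) + 3)*conj(1) + 2*(0)*conj(1) + 2*(3 - sqrt(5))*conj(1) + 5*(4)*conj(-1) + 5*(0)*conj(-1)]
      = (1/20)[(8) + (0) + (0) + (2*sqrt(5) + 6) + (0) + (6 - 2*sqrt(5)) + (-20) + (0)] = 0/20 = 0
  <chi_rho, chi_3> = (1/20)[1*(8)*conj(1) + 1*(0)*conj(-1) + 2*(0)*conj(-1) + 2*(sqrt(5) + 3)*conj(1) + 2*(0)*conj(-1) + 2*(3 - sqrt(5))*conj(1) + 5*(4)*conj(1) + 5*(0)*conj(-1)]
      = (1/20)[(8) + (0) + (0) + (2*sqrt(5) + 6) + (0) + (6 - 2*sqrt(5)) + (20) + (0)] = 40/20 = 2
  <chi_rho, chi_4> = (1/20)[1*(8)*conj(1) + 1*(0)*conj(-1) + 2*(0)*conj(-1) + 2*(sqrt(5) + 3)*conj(1) + 2*(0)*conj(-1) + 2*(3 - sqrt(5))*conj(1) + 5*(4)*conj(-1) + 5*(0)*conj(1)]
      = (1/20)[(8) + (0) + (0) + (2*sqrt(5) + 6) + (0) + (6 - 2*sqrt(5)) + (-20) + (0)] = 0/20 = 0
  <chi_rho, chi_5> = (1/20)[1*(8)*conj(2) + 1*(0)*conj(-2) + 2*(0)*conj(1/2 + sqrt(5)/2) + 2*(sqrt(5) + 3)*conj(-1/2 + sqrt(5)/2) + 2*(0)*conj(1/2 - sqrt(5)/2) + 2*(3 - sqrt(5))*conj(-sqrt(5)/2 - 1/2) + 5*(4)*conj(0) + 5*(0)*conj(0)]
      = (1/20)[(16) + (0) + (0) + (2 + 2*sqrt(5)) + (0) + (2 - 2*sqrt(5)) + (0) + (0)] = 20/20 = 1
  <chi_rho, chi_6> = (1/20)[1*(8)*conj(2) + 1*(0)*conj(2) + 2*(0)*conj(-1/2 + sqrt(5)/2) + 2*(sqrt(5) + 3)*conj(-sqrt(5)/2 - 1/2) + 2*(0)*conj(-sqrt(5)/2 - 1/2) + 2*(3 - sqrt(5))*conj(-1/2 + sqrt(5)/2) + 5*(4)*conj(0) + 5*(0)*conj(0)]
      = (1/20)[(16) + (0) + (0) + (-4*sqrt(5) - 8) + (0) + (-8 + 4*sqrt(5)) + (0) + (0)] = 0/20 = 0
  <chi_rho, chi_7> = (1/20)[1*(8)*conj(2) + 1*(0)*conj(-2) + 2*(0)*conj(1/2 - sqrt(5)/2) + 2*(sqrt(5) + 3)*conj(-sqrt(5)/2 - 1/2) + 2*(0)*conj(1/2 + sqrt(5)/2) + 2*(3 - sqrt(5))*conj(-1/2 + sqrt(5)/2) + 5*(4)*conj(0) + 5*(0)*conj(0)]
      = (1/20)[(16) + (0) + (0) + (-4*sqrt(5) - 8) + (0) + (-8 + 4*sqrt(5)) + (0) + (0)] = 0/20 = 0
  <chi_rho, chi_8> = (1/20)[1*(8)*conj(2) + 1*(0)*conj(2) + 2*(0)*conj(-sqrt(5)/2 - 1/2) + 2*(sqrt(5) + 3)*conj(-1/2 + sqrt(5)/2) + 2*(0)*conj(-1/2 + sqrt(5)/2) + 2*(3 - sqrt(5))*conj(-sqrt(5)/2 - 1/2) + 5*(4)*conj(0) + 5*(0)*conj(0)]
      = (1/20)[(16) + (0) + (0) + (2 + 2*sqrt(5)) + (0) + (2 - 2*sqrt(5)) + (0) + (0)] = 20/20 = 1
Dimension check: dim(rho) = sum (mult * dim) = 2*1 + 0*1 + 2*1 + 0*1 + 1*2 + 0*2 + 0*2 + 1*2 = 8 = chi_rho(e) = 8.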